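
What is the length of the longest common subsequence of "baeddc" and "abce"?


LCS of "baeddc" and "abce"
DP table:
           a    b    c    e
      0    0    0    0    0
  b   0    0    1    1    1
  a   0    1    1    1    1
  e   0    1    1    1    2
  d   0    1    1    1    2
  d   0    1    1    1    2
  c   0    1    1    2    2
LCS length = dp[6][4] = 2

2


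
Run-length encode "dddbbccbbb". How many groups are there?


Input: dddbbccbbb
Scanning for consecutive runs:
  Group 1: 'd' x 3 (positions 0-2)
  Group 2: 'b' x 2 (positions 3-4)
  Group 3: 'c' x 2 (positions 5-6)
  Group 4: 'b' x 3 (positions 7-9)
Total groups: 4

4


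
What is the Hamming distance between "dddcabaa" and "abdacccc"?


Comparing "dddcabaa" and "abdacccc" position by position:
  Position 0: 'd' vs 'a' => differ
  Position 1: 'd' vs 'b' => differ
  Position 2: 'd' vs 'd' => same
  Position 3: 'c' vs 'a' => differ
  Position 4: 'a' vs 'c' => differ
  Position 5: 'b' vs 'c' => differ
  Position 6: 'a' vs 'c' => differ
  Position 7: 'a' vs 'c' => differ
Total differences (Hamming distance): 7

7


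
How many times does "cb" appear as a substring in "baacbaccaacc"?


Searching for "cb" in "baacbaccaacc"
Scanning each position:
  Position 0: "ba" => no
  Position 1: "aa" => no
  Position 2: "ac" => no
  Position 3: "cb" => MATCH
  Position 4: "ba" => no
  Position 5: "ac" => no
  Position 6: "cc" => no
  Position 7: "ca" => no
  Position 8: "aa" => no
  Position 9: "ac" => no
  Position 10: "cc" => no
Total occurrences: 1

1


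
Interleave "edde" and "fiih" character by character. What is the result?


Interleaving "edde" and "fiih":
  Position 0: 'e' from first, 'f' from second => "ef"
  Position 1: 'd' from first, 'i' from second => "di"
  Position 2: 'd' from first, 'i' from second => "di"
  Position 3: 'e' from first, 'h' from second => "eh"
Result: efdidieh

efdidieh


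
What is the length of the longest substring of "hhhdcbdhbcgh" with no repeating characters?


Input: "hhhdcbdhbcgh"
Sliding window (track last position of each char):
  Position 0 ('h'): window [0,0] length 1 -- new best
  Position 1 ('h'): repeat (last at 0), move window start to 1
  Position 1 ('h'): window [1,1] length 1
  Position 2 ('h'): repeat (last at 1), move window start to 2
  Position 2 ('h'): window [2,2] length 1
  Position 3 ('d'): window [2,3] length 2 -- new best
  Position 4 ('c'): window [2,4] length 3 -- new best
  Position 5 ('b'): window [2,5] length 4 -- new best
  Position 6 ('d'): repeat (last at 3), move window start to 4
  Position 6 ('d'): window [4,6] length 3
  Position 7 ('h'): window [4,7] length 4
  Position 8 ('b'): repeat (last at 5), move window start to 6
  Position 8 ('b'): window [6,8] length 3
  Position 9 ('c'): window [6,9] length 4
  Position 10 ('g'): window [6,10] length 5 -- new best
  Position 11 ('h'): repeat (last at 7), move window start to 8
  Position 11 ('h'): window [8,11] length 4
Longest substring with no repeats: "dhbcg" with length 5

5


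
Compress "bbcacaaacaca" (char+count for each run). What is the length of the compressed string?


Input: bbcacaaacaca
Runs:
  'b' x 2 => "b2"
  'c' x 1 => "c1"
  'a' x 1 => "a1"
  'c' x 1 => "c1"
  'a' x 3 => "a3"
  'c' x 1 => "c1"
  'a' x 1 => "a1"
  'c' x 1 => "c1"
  'a' x 1 => "a1"
Compressed: "b2c1a1c1a3c1a1c1a1"
Compressed length: 18

18


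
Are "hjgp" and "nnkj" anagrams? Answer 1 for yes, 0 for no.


Strings: "hjgp", "nnkj"
Sorted first:  ghjp
Sorted second: jknn
Differ at position 0: 'g' vs 'j' => not anagrams

0


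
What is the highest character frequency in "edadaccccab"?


Input: edadaccccab
Character counts:
  'a': 3
  'b': 1
  'c': 4
  'd': 2
  'e': 1
Maximum frequency: 4

4


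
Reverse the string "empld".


Input: empld
Reading characters right to left:
  Position 4: 'd'
  Position 3: 'l'
  Position 2: 'p'
  Position 1: 'm'
  Position 0: 'e'
Reversed: dlpme

dlpme


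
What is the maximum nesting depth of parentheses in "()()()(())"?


Input: "()()()(())"
Tracking depth:
  Position 0 '(': depth becomes 1
  Position 1 ')': depth becomes 0
  Position 2 '(': depth becomes 1
  Position 3 ')': depth becomes 0
  Position 4 '(': depth becomes 1
  Position 5 ')': depth becomes 0
  Position 6 '(': depth becomes 1
  Position 7 '(': depth becomes 2
  Position 8 ')': depth becomes 1
  Position 9 ')': depth becomes 0
Maximum depth reached: 2

2


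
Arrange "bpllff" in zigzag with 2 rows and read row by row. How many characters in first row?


Zigzag "bpllff" into 2 rows:
Placing characters:
  'b' => row 0
  'p' => row 1
  'l' => row 0
  'l' => row 1
  'f' => row 0
  'f' => row 1
Rows:
  Row 0: "blf"
  Row 1: "plf"
First row length: 3

3


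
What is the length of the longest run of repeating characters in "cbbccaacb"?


Input: "cbbccaacb"
Scanning for longest run:
  Position 1 ('b'): new char, reset run to 1
  Position 2 ('b'): continues run of 'b', length=2
  Position 3 ('c'): new char, reset run to 1
  Position 4 ('c'): continues run of 'c', length=2
  Position 5 ('a'): new char, reset run to 1
  Position 6 ('a'): continues run of 'a', length=2
  Position 7 ('c'): new char, reset run to 1
  Position 8 ('b'): new char, reset run to 1
Longest run: 'b' with length 2

2


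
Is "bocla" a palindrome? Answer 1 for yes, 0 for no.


Input: bocla
Reversed: alcob
  Compare pos 0 ('b') with pos 4 ('a'): MISMATCH
  Compare pos 1 ('o') with pos 3 ('l'): MISMATCH
Result: not a palindrome

0


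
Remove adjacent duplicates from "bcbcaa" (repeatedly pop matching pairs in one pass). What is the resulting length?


Input: bcbcaa
Stack-based adjacent duplicate removal:
  Read 'b': push. Stack: b
  Read 'c': push. Stack: bc
  Read 'b': push. Stack: bcb
  Read 'c': push. Stack: bcbc
  Read 'a': push. Stack: bcbca
  Read 'a': matches stack top 'a' => pop. Stack: bcbc
Final stack: "bcbc" (length 4)

4


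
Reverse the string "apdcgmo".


Input: apdcgmo
Reading characters right to left:
  Position 6: 'o'
  Position 5: 'm'
  Position 4: 'g'
  Position 3: 'c'
  Position 2: 'd'
  Position 1: 'p'
  Position 0: 'a'
Reversed: omgcdpa

omgcdpa


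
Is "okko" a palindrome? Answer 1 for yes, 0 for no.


Input: okko
Reversed: okko
  Compare pos 0 ('o') with pos 3 ('o'): match
  Compare pos 1 ('k') with pos 2 ('k'): match
Result: palindrome

1


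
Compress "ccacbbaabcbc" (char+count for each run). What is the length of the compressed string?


Input: ccacbbaabcbc
Runs:
  'c' x 2 => "c2"
  'a' x 1 => "a1"
  'c' x 1 => "c1"
  'b' x 2 => "b2"
  'a' x 2 => "a2"
  'b' x 1 => "b1"
  'c' x 1 => "c1"
  'b' x 1 => "b1"
  'c' x 1 => "c1"
Compressed: "c2a1c1b2a2b1c1b1c1"
Compressed length: 18

18


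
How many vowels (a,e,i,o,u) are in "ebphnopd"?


Input: ebphnopd
Checking each character:
  'e' at position 0: vowel (running total: 1)
  'b' at position 1: consonant
  'p' at position 2: consonant
  'h' at position 3: consonant
  'n' at position 4: consonant
  'o' at position 5: vowel (running total: 2)
  'p' at position 6: consonant
  'd' at position 7: consonant
Total vowels: 2

2


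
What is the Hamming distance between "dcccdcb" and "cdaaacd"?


Comparing "dcccdcb" and "cdaaacd" position by position:
  Position 0: 'd' vs 'c' => differ
  Position 1: 'c' vs 'd' => differ
  Position 2: 'c' vs 'a' => differ
  Position 3: 'c' vs 'a' => differ
  Position 4: 'd' vs 'a' => differ
  Position 5: 'c' vs 'c' => same
  Position 6: 'b' vs 'd' => differ
Total differences (Hamming distance): 6

6


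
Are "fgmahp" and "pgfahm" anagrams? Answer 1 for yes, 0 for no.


Strings: "fgmahp", "pgfahm"
Sorted first:  afghmp
Sorted second: afghmp
Sorted forms match => anagrams

1


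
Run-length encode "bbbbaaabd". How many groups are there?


Input: bbbbaaabd
Scanning for consecutive runs:
  Group 1: 'b' x 4 (positions 0-3)
  Group 2: 'a' x 3 (positions 4-6)
  Group 3: 'b' x 1 (positions 7-7)
  Group 4: 'd' x 1 (positions 8-8)
Total groups: 4

4


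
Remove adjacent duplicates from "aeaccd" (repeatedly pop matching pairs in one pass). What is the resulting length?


Input: aeaccd
Stack-based adjacent duplicate removal:
  Read 'a': push. Stack: a
  Read 'e': push. Stack: ae
  Read 'a': push. Stack: aea
  Read 'c': push. Stack: aeac
  Read 'c': matches stack top 'c' => pop. Stack: aea
  Read 'd': push. Stack: aead
Final stack: "aead" (length 4)

4


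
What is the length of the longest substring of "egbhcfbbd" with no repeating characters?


Input: "egbhcfbbd"
Sliding window (track last position of each char):
  Position 0 ('e'): window [0,0] length 1 -- new best
  Position 1 ('g'): window [0,1] length 2 -- new best
  Position 2 ('b'): window [0,2] length 3 -- new best
  Position 3 ('h'): window [0,3] length 4 -- new best
  Position 4 ('c'): window [0,4] length 5 -- new best
  Position 5 ('f'): window [0,5] length 6 -- new best
  Position 6 ('b'): repeat (last at 2), move window start to 3
  Position 6 ('b'): window [3,6] length 4
  Position 7 ('b'): repeat (last at 6), move window start to 7
  Position 7 ('b'): window [7,7] length 1
  Position 8 ('d'): window [7,8] length 2
Longest substring with no repeats: "egbhcf" with length 6

6


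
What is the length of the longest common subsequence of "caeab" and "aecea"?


LCS of "caeab" and "aecea"
DP table:
           a    e    c    e    a
      0    0    0    0    0    0
  c   0    0    0    1    1    1
  a   0    1    1    1    1    2
  e   0    1    2    2    2    2
  a   0    1    2    2    2    3
  b   0    1    2    2    2    3
LCS length = dp[5][5] = 3

3


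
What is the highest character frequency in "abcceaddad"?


Input: abcceaddad
Character counts:
  'a': 3
  'b': 1
  'c': 2
  'd': 3
  'e': 1
Maximum frequency: 3

3


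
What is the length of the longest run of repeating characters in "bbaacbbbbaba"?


Input: "bbaacbbbbaba"
Scanning for longest run:
  Position 1 ('b'): continues run of 'b', length=2
  Position 2 ('a'): new char, reset run to 1
  Position 3 ('a'): continues run of 'a', length=2
  Position 4 ('c'): new char, reset run to 1
  Position 5 ('b'): new char, reset run to 1
  Position 6 ('b'): continues run of 'b', length=2
  Position 7 ('b'): continues run of 'b', length=3
  Position 8 ('b'): continues run of 'b', length=4
  Position 9 ('a'): new char, reset run to 1
  Position 10 ('b'): new char, reset run to 1
  Position 11 ('a'): new char, reset run to 1
Longest run: 'b' with length 4

4


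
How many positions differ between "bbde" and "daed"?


Comparing "bbde" and "daed" position by position:
  Position 0: 'b' vs 'd' => DIFFER
  Position 1: 'b' vs 'a' => DIFFER
  Position 2: 'd' vs 'e' => DIFFER
  Position 3: 'e' vs 'd' => DIFFER
Positions that differ: 4

4


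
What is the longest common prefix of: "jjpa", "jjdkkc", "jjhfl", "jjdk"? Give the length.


Words: jjpa, jjdkkc, jjhfl, jjdk
  Position 0: all 'j' => match
  Position 1: all 'j' => match
  Position 2: ('p', 'd', 'h', 'd') => mismatch, stop
LCP = "jj" (length 2)

2


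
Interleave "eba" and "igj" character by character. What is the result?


Interleaving "eba" and "igj":
  Position 0: 'e' from first, 'i' from second => "ei"
  Position 1: 'b' from first, 'g' from second => "bg"
  Position 2: 'a' from first, 'j' from second => "aj"
Result: eibgaj

eibgaj


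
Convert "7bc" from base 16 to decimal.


Input: "7bc" in base 16
Positional expansion:
  Digit '7' (value 7) x 16^2 = 1792
  Digit 'b' (value 11) x 16^1 = 176
  Digit 'c' (value 12) x 16^0 = 12
Sum = 1980

1980


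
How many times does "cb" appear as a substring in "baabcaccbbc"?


Searching for "cb" in "baabcaccbbc"
Scanning each position:
  Position 0: "ba" => no
  Position 1: "aa" => no
  Position 2: "ab" => no
  Position 3: "bc" => no
  Position 4: "ca" => no
  Position 5: "ac" => no
  Position 6: "cc" => no
  Position 7: "cb" => MATCH
  Position 8: "bb" => no
  Position 9: "bc" => no
Total occurrences: 1

1


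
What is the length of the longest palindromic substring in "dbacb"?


Input: "dbacb"
Checking substrings for palindromes:
  No multi-char palindromic substrings found
Longest palindromic substring: "d" with length 1

1


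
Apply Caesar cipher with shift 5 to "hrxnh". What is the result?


Caesar cipher: shift "hrxnh" by 5
  'h' (pos 7) + 5 = pos 12 = 'm'
  'r' (pos 17) + 5 = pos 22 = 'w'
  'x' (pos 23) + 5 = pos 2 = 'c'
  'n' (pos 13) + 5 = pos 18 = 's'
  'h' (pos 7) + 5 = pos 12 = 'm'
Result: mwcsm

mwcsm


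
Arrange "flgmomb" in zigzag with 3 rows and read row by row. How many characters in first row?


Zigzag "flgmomb" into 3 rows:
Placing characters:
  'f' => row 0
  'l' => row 1
  'g' => row 2
  'm' => row 1
  'o' => row 0
  'm' => row 1
  'b' => row 2
Rows:
  Row 0: "fo"
  Row 1: "lmm"
  Row 2: "gb"
First row length: 2

2


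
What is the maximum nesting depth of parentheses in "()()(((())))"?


Input: "()()(((())))"
Tracking depth:
  Position 0 '(': depth becomes 1
  Position 1 ')': depth becomes 0
  Position 2 '(': depth becomes 1
  Position 3 ')': depth becomes 0
  Position 4 '(': depth becomes 1
  Position 5 '(': depth becomes 2
  Position 6 '(': depth becomes 3
  Position 7 '(': depth becomes 4
  Position 8 ')': depth becomes 3
  Position 9 ')': depth becomes 2
  Position 10 ')': depth becomes 1
  Position 11 ')': depth becomes 0
Maximum depth reached: 4

4


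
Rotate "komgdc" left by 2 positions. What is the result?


Input: "komgdc", rotate left by 2
First 2 characters: "ko"
Remaining characters: "mgdc"
Concatenate remaining + first: "mgdc" + "ko" = "mgdcko"

mgdcko


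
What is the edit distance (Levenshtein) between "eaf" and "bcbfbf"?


Computing edit distance: "eaf" -> "bcbfbf"
DP table:
           b    c    b    f    b    f
      0    1    2    3    4    5    6
  e   1    1    2    3    4    5    6
  a   2    2    2    3    4    5    6
  f   3    3    3    3    3    4    5
Edit distance = dp[3][6] = 5

5


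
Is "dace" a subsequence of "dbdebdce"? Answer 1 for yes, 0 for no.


Check if "dace" is a subsequence of "dbdebdce"
Greedy scan:
  Position 0 ('d'): matches sub[0] = 'd'
  Position 1 ('b'): no match needed
  Position 2 ('d'): no match needed
  Position 3 ('e'): no match needed
  Position 4 ('b'): no match needed
  Position 5 ('d'): no match needed
  Position 6 ('c'): no match needed
  Position 7 ('e'): no match needed
Only matched 1/4 characters => not a subsequence

0


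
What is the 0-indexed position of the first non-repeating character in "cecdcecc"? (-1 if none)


Input: cecdcecc
Character frequencies:
  'c': 5
  'd': 1
  'e': 2
Scanning left to right for freq == 1:
  Position 0 ('c'): freq=5, skip
  Position 1 ('e'): freq=2, skip
  Position 2 ('c'): freq=5, skip
  Position 3 ('d'): unique! => answer = 3

3


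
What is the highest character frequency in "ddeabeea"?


Input: ddeabeea
Character counts:
  'a': 2
  'b': 1
  'd': 2
  'e': 3
Maximum frequency: 3

3


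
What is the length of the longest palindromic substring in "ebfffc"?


Input: "ebfffc"
Checking substrings for palindromes:
  [2:5] "fff" (len 3) => palindrome
  [2:4] "ff" (len 2) => palindrome
  [3:5] "ff" (len 2) => palindrome
Longest palindromic substring: "fff" with length 3

3


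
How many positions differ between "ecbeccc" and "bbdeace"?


Comparing "ecbeccc" and "bbdeace" position by position:
  Position 0: 'e' vs 'b' => DIFFER
  Position 1: 'c' vs 'b' => DIFFER
  Position 2: 'b' vs 'd' => DIFFER
  Position 3: 'e' vs 'e' => same
  Position 4: 'c' vs 'a' => DIFFER
  Position 5: 'c' vs 'c' => same
  Position 6: 'c' vs 'e' => DIFFER
Positions that differ: 5

5


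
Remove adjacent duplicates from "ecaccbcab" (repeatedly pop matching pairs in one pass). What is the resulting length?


Input: ecaccbcab
Stack-based adjacent duplicate removal:
  Read 'e': push. Stack: e
  Read 'c': push. Stack: ec
  Read 'a': push. Stack: eca
  Read 'c': push. Stack: ecac
  Read 'c': matches stack top 'c' => pop. Stack: eca
  Read 'b': push. Stack: ecab
  Read 'c': push. Stack: ecabc
  Read 'a': push. Stack: ecabca
  Read 'b': push. Stack: ecabcab
Final stack: "ecabcab" (length 7)

7


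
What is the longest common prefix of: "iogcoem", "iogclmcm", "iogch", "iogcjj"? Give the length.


Words: iogcoem, iogclmcm, iogch, iogcjj
  Position 0: all 'i' => match
  Position 1: all 'o' => match
  Position 2: all 'g' => match
  Position 3: all 'c' => match
  Position 4: ('o', 'l', 'h', 'j') => mismatch, stop
LCP = "iogc" (length 4)

4


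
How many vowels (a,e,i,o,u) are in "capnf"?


Input: capnf
Checking each character:
  'c' at position 0: consonant
  'a' at position 1: vowel (running total: 1)
  'p' at position 2: consonant
  'n' at position 3: consonant
  'f' at position 4: consonant
Total vowels: 1

1


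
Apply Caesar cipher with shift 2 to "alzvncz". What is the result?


Caesar cipher: shift "alzvncz" by 2
  'a' (pos 0) + 2 = pos 2 = 'c'
  'l' (pos 11) + 2 = pos 13 = 'n'
  'z' (pos 25) + 2 = pos 1 = 'b'
  'v' (pos 21) + 2 = pos 23 = 'x'
  'n' (pos 13) + 2 = pos 15 = 'p'
  'c' (pos 2) + 2 = pos 4 = 'e'
  'z' (pos 25) + 2 = pos 1 = 'b'
Result: cnbxpeb

cnbxpeb


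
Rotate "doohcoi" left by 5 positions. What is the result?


Input: "doohcoi", rotate left by 5
First 5 characters: "doohc"
Remaining characters: "oi"
Concatenate remaining + first: "oi" + "doohc" = "oidoohc"

oidoohc


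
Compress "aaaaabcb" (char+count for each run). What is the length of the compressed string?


Input: aaaaabcb
Runs:
  'a' x 5 => "a5"
  'b' x 1 => "b1"
  'c' x 1 => "c1"
  'b' x 1 => "b1"
Compressed: "a5b1c1b1"
Compressed length: 8

8


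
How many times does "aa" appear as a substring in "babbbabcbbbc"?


Searching for "aa" in "babbbabcbbbc"
Scanning each position:
  Position 0: "ba" => no
  Position 1: "ab" => no
  Position 2: "bb" => no
  Position 3: "bb" => no
  Position 4: "ba" => no
  Position 5: "ab" => no
  Position 6: "bc" => no
  Position 7: "cb" => no
  Position 8: "bb" => no
  Position 9: "bb" => no
  Position 10: "bc" => no
Total occurrences: 0

0


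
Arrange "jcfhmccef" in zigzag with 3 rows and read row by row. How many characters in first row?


Zigzag "jcfhmccef" into 3 rows:
Placing characters:
  'j' => row 0
  'c' => row 1
  'f' => row 2
  'h' => row 1
  'm' => row 0
  'c' => row 1
  'c' => row 2
  'e' => row 1
  'f' => row 0
Rows:
  Row 0: "jmf"
  Row 1: "chce"
  Row 2: "fc"
First row length: 3

3


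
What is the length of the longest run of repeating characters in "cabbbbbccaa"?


Input: "cabbbbbccaa"
Scanning for longest run:
  Position 1 ('a'): new char, reset run to 1
  Position 2 ('b'): new char, reset run to 1
  Position 3 ('b'): continues run of 'b', length=2
  Position 4 ('b'): continues run of 'b', length=3
  Position 5 ('b'): continues run of 'b', length=4
  Position 6 ('b'): continues run of 'b', length=5
  Position 7 ('c'): new char, reset run to 1
  Position 8 ('c'): continues run of 'c', length=2
  Position 9 ('a'): new char, reset run to 1
  Position 10 ('a'): continues run of 'a', length=2
Longest run: 'b' with length 5

5


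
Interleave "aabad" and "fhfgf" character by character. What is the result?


Interleaving "aabad" and "fhfgf":
  Position 0: 'a' from first, 'f' from second => "af"
  Position 1: 'a' from first, 'h' from second => "ah"
  Position 2: 'b' from first, 'f' from second => "bf"
  Position 3: 'a' from first, 'g' from second => "ag"
  Position 4: 'd' from first, 'f' from second => "df"
Result: afahbfagdf

afahbfagdf


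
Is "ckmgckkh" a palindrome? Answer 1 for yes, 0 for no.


Input: ckmgckkh
Reversed: hkkcgmkc
  Compare pos 0 ('c') with pos 7 ('h'): MISMATCH
  Compare pos 1 ('k') with pos 6 ('k'): match
  Compare pos 2 ('m') with pos 5 ('k'): MISMATCH
  Compare pos 3 ('g') with pos 4 ('c'): MISMATCH
Result: not a palindrome

0


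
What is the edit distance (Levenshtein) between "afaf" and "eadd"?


Computing edit distance: "afaf" -> "eadd"
DP table:
           e    a    d    d
      0    1    2    3    4
  a   1    1    1    2    3
  f   2    2    2    2    3
  a   3    3    2    3    3
  f   4    4    3    3    4
Edit distance = dp[4][4] = 4

4


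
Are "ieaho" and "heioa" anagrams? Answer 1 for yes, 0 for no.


Strings: "ieaho", "heioa"
Sorted first:  aehio
Sorted second: aehio
Sorted forms match => anagrams

1


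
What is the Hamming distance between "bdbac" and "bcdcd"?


Comparing "bdbac" and "bcdcd" position by position:
  Position 0: 'b' vs 'b' => same
  Position 1: 'd' vs 'c' => differ
  Position 2: 'b' vs 'd' => differ
  Position 3: 'a' vs 'c' => differ
  Position 4: 'c' vs 'd' => differ
Total differences (Hamming distance): 4

4


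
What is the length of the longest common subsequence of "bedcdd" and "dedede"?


LCS of "bedcdd" and "dedede"
DP table:
           d    e    d    e    d    e
      0    0    0    0    0    0    0
  b   0    0    0    0    0    0    0
  e   0    0    1    1    1    1    1
  d   0    1    1    2    2    2    2
  c   0    1    1    2    2    2    2
  d   0    1    1    2    2    3    3
  d   0    1    1    2    2    3    3
LCS length = dp[6][6] = 3

3


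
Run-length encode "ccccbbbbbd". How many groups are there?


Input: ccccbbbbbd
Scanning for consecutive runs:
  Group 1: 'c' x 4 (positions 0-3)
  Group 2: 'b' x 5 (positions 4-8)
  Group 3: 'd' x 1 (positions 9-9)
Total groups: 3

3


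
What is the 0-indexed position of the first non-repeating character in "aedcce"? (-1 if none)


Input: aedcce
Character frequencies:
  'a': 1
  'c': 2
  'd': 1
  'e': 2
Scanning left to right for freq == 1:
  Position 0 ('a'): unique! => answer = 0

0


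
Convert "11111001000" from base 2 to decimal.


Input: "11111001000" in base 2
Positional expansion:
  Digit '1' (value 1) x 2^10 = 1024
  Digit '1' (value 1) x 2^9 = 512
  Digit '1' (value 1) x 2^8 = 256
  Digit '1' (value 1) x 2^7 = 128
  Digit '1' (value 1) x 2^6 = 64
  Digit '0' (value 0) x 2^5 = 0
  Digit '0' (value 0) x 2^4 = 0
  Digit '1' (value 1) x 2^3 = 8
  Digit '0' (value 0) x 2^2 = 0
  Digit '0' (value 0) x 2^1 = 0
  Digit '0' (value 0) x 2^0 = 0
Sum = 1992

1992


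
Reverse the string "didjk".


Input: didjk
Reading characters right to left:
  Position 4: 'k'
  Position 3: 'j'
  Position 2: 'd'
  Position 1: 'i'
  Position 0: 'd'
Reversed: kjdid

kjdid


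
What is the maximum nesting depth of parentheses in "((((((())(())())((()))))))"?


Input: "((((((())(())())((()))))))"
Tracking depth:
  Position 0 '(': depth becomes 1
  Position 1 '(': depth becomes 2
  Position 2 '(': depth becomes 3
  Position 3 '(': depth becomes 4
  Position 4 '(': depth becomes 5
  Position 5 '(': depth becomes 6
  Position 6 '(': depth becomes 7
  Position 7 ')': depth becomes 6
  Position 8 ')': depth becomes 5
  Position 9 '(': depth becomes 6
  Position 10 '(': depth becomes 7
  Position 11 ')': depth becomes 6
  Position 12 ')': depth becomes 5
  Position 13 '(': depth becomes 6
  Position 14 ')': depth becomes 5
  Position 15 ')': depth becomes 4
  Position 16 '(': depth becomes 5
  Position 17 '(': depth becomes 6
  Position 18 '(': depth becomes 7
  Position 19 ')': depth becomes 6
  Position 20 ')': depth becomes 5
  Position 21 ')': depth becomes 4
  Position 22 ')': depth becomes 3
  Position 23 ')': depth becomes 2
  Position 24 ')': depth becomes 1
  Position 25 ')': depth becomes 0
Maximum depth reached: 7

7


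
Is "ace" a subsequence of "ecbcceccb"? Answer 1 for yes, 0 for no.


Check if "ace" is a subsequence of "ecbcceccb"
Greedy scan:
  Position 0 ('e'): no match needed
  Position 1 ('c'): no match needed
  Position 2 ('b'): no match needed
  Position 3 ('c'): no match needed
  Position 4 ('c'): no match needed
  Position 5 ('e'): no match needed
  Position 6 ('c'): no match needed
  Position 7 ('c'): no match needed
  Position 8 ('b'): no match needed
Only matched 0/3 characters => not a subsequence

0


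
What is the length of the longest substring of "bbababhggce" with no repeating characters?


Input: "bbababhggce"
Sliding window (track last position of each char):
  Position 0 ('b'): window [0,0] length 1 -- new best
  Position 1 ('b'): repeat (last at 0), move window start to 1
  Position 1 ('b'): window [1,1] length 1
  Position 2 ('a'): window [1,2] length 2 -- new best
  Position 3 ('b'): repeat (last at 1), move window start to 2
  Position 3 ('b'): window [2,3] length 2
  Position 4 ('a'): repeat (last at 2), move window start to 3
  Position 4 ('a'): window [3,4] length 2
  Position 5 ('b'): repeat (last at 3), move window start to 4
  Position 5 ('b'): window [4,5] length 2
  Position 6 ('h'): window [4,6] length 3 -- new best
  Position 7 ('g'): window [4,7] length 4 -- new best
  Position 8 ('g'): repeat (last at 7), move window start to 8
  Position 8 ('g'): window [8,8] length 1
  Position 9 ('c'): window [8,9] length 2
  Position 10 ('e'): window [8,10] length 3
Longest substring with no repeats: "abhg" with length 4

4


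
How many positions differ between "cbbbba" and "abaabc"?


Comparing "cbbbba" and "abaabc" position by position:
  Position 0: 'c' vs 'a' => DIFFER
  Position 1: 'b' vs 'b' => same
  Position 2: 'b' vs 'a' => DIFFER
  Position 3: 'b' vs 'a' => DIFFER
  Position 4: 'b' vs 'b' => same
  Position 5: 'a' vs 'c' => DIFFER
Positions that differ: 4

4


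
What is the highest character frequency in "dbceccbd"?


Input: dbceccbd
Character counts:
  'b': 2
  'c': 3
  'd': 2
  'e': 1
Maximum frequency: 3

3


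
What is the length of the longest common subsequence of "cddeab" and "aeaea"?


LCS of "cddeab" and "aeaea"
DP table:
           a    e    a    e    a
      0    0    0    0    0    0
  c   0    0    0    0    0    0
  d   0    0    0    0    0    0
  d   0    0    0    0    0    0
  e   0    0    1    1    1    1
  a   0    1    1    2    2    2
  b   0    1    1    2    2    2
LCS length = dp[6][5] = 2

2


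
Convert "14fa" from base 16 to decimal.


Input: "14fa" in base 16
Positional expansion:
  Digit '1' (value 1) x 16^3 = 4096
  Digit '4' (value 4) x 16^2 = 1024
  Digit 'f' (value 15) x 16^1 = 240
  Digit 'a' (value 10) x 16^0 = 10
Sum = 5370

5370


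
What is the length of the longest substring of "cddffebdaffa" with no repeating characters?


Input: "cddffebdaffa"
Sliding window (track last position of each char):
  Position 0 ('c'): window [0,0] length 1 -- new best
  Position 1 ('d'): window [0,1] length 2 -- new best
  Position 2 ('d'): repeat (last at 1), move window start to 2
  Position 2 ('d'): window [2,2] length 1
  Position 3 ('f'): window [2,3] length 2
  Position 4 ('f'): repeat (last at 3), move window start to 4
  Position 4 ('f'): window [4,4] length 1
  Position 5 ('e'): window [4,5] length 2
  Position 6 ('b'): window [4,6] length 3 -- new best
  Position 7 ('d'): window [4,7] length 4 -- new best
  Position 8 ('a'): window [4,8] length 5 -- new best
  Position 9 ('f'): repeat (last at 4), move window start to 5
  Position 9 ('f'): window [5,9] length 5
  Position 10 ('f'): repeat (last at 9), move window start to 10
  Position 10 ('f'): window [10,10] length 1
  Position 11 ('a'): window [10,11] length 2
Longest substring with no repeats: "febda" with length 5

5


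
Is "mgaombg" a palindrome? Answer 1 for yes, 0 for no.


Input: mgaombg
Reversed: gbmoagm
  Compare pos 0 ('m') with pos 6 ('g'): MISMATCH
  Compare pos 1 ('g') with pos 5 ('b'): MISMATCH
  Compare pos 2 ('a') with pos 4 ('m'): MISMATCH
Result: not a palindrome

0


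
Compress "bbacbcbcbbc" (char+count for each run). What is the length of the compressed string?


Input: bbacbcbcbbc
Runs:
  'b' x 2 => "b2"
  'a' x 1 => "a1"
  'c' x 1 => "c1"
  'b' x 1 => "b1"
  'c' x 1 => "c1"
  'b' x 1 => "b1"
  'c' x 1 => "c1"
  'b' x 2 => "b2"
  'c' x 1 => "c1"
Compressed: "b2a1c1b1c1b1c1b2c1"
Compressed length: 18

18


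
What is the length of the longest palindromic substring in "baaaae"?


Input: "baaaae"
Checking substrings for palindromes:
  [1:5] "aaaa" (len 4) => palindrome
  [1:4] "aaa" (len 3) => palindrome
  [2:5] "aaa" (len 3) => palindrome
  [1:3] "aa" (len 2) => palindrome
  [2:4] "aa" (len 2) => palindrome
  [3:5] "aa" (len 2) => palindrome
Longest palindromic substring: "aaaa" with length 4

4


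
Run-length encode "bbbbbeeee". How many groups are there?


Input: bbbbbeeee
Scanning for consecutive runs:
  Group 1: 'b' x 5 (positions 0-4)
  Group 2: 'e' x 4 (positions 5-8)
Total groups: 2

2


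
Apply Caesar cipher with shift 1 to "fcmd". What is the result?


Caesar cipher: shift "fcmd" by 1
  'f' (pos 5) + 1 = pos 6 = 'g'
  'c' (pos 2) + 1 = pos 3 = 'd'
  'm' (pos 12) + 1 = pos 13 = 'n'
  'd' (pos 3) + 1 = pos 4 = 'e'
Result: gdne

gdne


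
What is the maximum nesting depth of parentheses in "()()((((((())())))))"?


Input: "()()((((((())())))))"
Tracking depth:
  Position 0 '(': depth becomes 1
  Position 1 ')': depth becomes 0
  Position 2 '(': depth becomes 1
  Position 3 ')': depth becomes 0
  Position 4 '(': depth becomes 1
  Position 5 '(': depth becomes 2
  Position 6 '(': depth becomes 3
  Position 7 '(': depth becomes 4
  Position 8 '(': depth becomes 5
  Position 9 '(': depth becomes 6
  Position 10 '(': depth becomes 7
  Position 11 ')': depth becomes 6
  Position 12 ')': depth becomes 5
  Position 13 '(': depth becomes 6
  Position 14 ')': depth becomes 5
  Position 15 ')': depth becomes 4
  Position 16 ')': depth becomes 3
  Position 17 ')': depth becomes 2
  Position 18 ')': depth becomes 1
  Position 19 ')': depth becomes 0
Maximum depth reached: 7

7


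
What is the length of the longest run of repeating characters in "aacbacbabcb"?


Input: "aacbacbabcb"
Scanning for longest run:
  Position 1 ('a'): continues run of 'a', length=2
  Position 2 ('c'): new char, reset run to 1
  Position 3 ('b'): new char, reset run to 1
  Position 4 ('a'): new char, reset run to 1
  Position 5 ('c'): new char, reset run to 1
  Position 6 ('b'): new char, reset run to 1
  Position 7 ('a'): new char, reset run to 1
  Position 8 ('b'): new char, reset run to 1
  Position 9 ('c'): new char, reset run to 1
  Position 10 ('b'): new char, reset run to 1
Longest run: 'a' with length 2

2


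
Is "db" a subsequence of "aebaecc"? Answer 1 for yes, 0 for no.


Check if "db" is a subsequence of "aebaecc"
Greedy scan:
  Position 0 ('a'): no match needed
  Position 1 ('e'): no match needed
  Position 2 ('b'): no match needed
  Position 3 ('a'): no match needed
  Position 4 ('e'): no match needed
  Position 5 ('c'): no match needed
  Position 6 ('c'): no match needed
Only matched 0/2 characters => not a subsequence

0


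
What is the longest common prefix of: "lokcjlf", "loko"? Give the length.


Words: lokcjlf, loko
  Position 0: all 'l' => match
  Position 1: all 'o' => match
  Position 2: all 'k' => match
  Position 3: ('c', 'o') => mismatch, stop
LCP = "lok" (length 3)

3


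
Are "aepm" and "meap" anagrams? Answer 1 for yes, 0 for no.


Strings: "aepm", "meap"
Sorted first:  aemp
Sorted second: aemp
Sorted forms match => anagrams

1


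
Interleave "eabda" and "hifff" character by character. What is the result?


Interleaving "eabda" and "hifff":
  Position 0: 'e' from first, 'h' from second => "eh"
  Position 1: 'a' from first, 'i' from second => "ai"
  Position 2: 'b' from first, 'f' from second => "bf"
  Position 3: 'd' from first, 'f' from second => "df"
  Position 4: 'a' from first, 'f' from second => "af"
Result: ehaibfdfaf

ehaibfdfaf


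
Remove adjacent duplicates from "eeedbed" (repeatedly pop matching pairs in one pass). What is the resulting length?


Input: eeedbed
Stack-based adjacent duplicate removal:
  Read 'e': push. Stack: e
  Read 'e': matches stack top 'e' => pop. Stack: (empty)
  Read 'e': push. Stack: e
  Read 'd': push. Stack: ed
  Read 'b': push. Stack: edb
  Read 'e': push. Stack: edbe
  Read 'd': push. Stack: edbed
Final stack: "edbed" (length 5)

5


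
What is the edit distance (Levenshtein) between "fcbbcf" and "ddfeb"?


Computing edit distance: "fcbbcf" -> "ddfeb"
DP table:
           d    d    f    e    b
      0    1    2    3    4    5
  f   1    1    2    2    3    4
  c   2    2    2    3    3    4
  b   3    3    3    3    4    3
  b   4    4    4    4    4    4
  c   5    5    5    5    5    5
  f   6    6    6    5    6    6
Edit distance = dp[6][5] = 6

6


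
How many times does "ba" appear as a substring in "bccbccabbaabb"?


Searching for "ba" in "bccbccabbaabb"
Scanning each position:
  Position 0: "bc" => no
  Position 1: "cc" => no
  Position 2: "cb" => no
  Position 3: "bc" => no
  Position 4: "cc" => no
  Position 5: "ca" => no
  Position 6: "ab" => no
  Position 7: "bb" => no
  Position 8: "ba" => MATCH
  Position 9: "aa" => no
  Position 10: "ab" => no
  Position 11: "bb" => no
Total occurrences: 1

1


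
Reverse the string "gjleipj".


Input: gjleipj
Reading characters right to left:
  Position 6: 'j'
  Position 5: 'p'
  Position 4: 'i'
  Position 3: 'e'
  Position 2: 'l'
  Position 1: 'j'
  Position 0: 'g'
Reversed: jpieljg

jpieljg


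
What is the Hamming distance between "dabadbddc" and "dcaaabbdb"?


Comparing "dabadbddc" and "dcaaabbdb" position by position:
  Position 0: 'd' vs 'd' => same
  Position 1: 'a' vs 'c' => differ
  Position 2: 'b' vs 'a' => differ
  Position 3: 'a' vs 'a' => same
  Position 4: 'd' vs 'a' => differ
  Position 5: 'b' vs 'b' => same
  Position 6: 'd' vs 'b' => differ
  Position 7: 'd' vs 'd' => same
  Position 8: 'c' vs 'b' => differ
Total differences (Hamming distance): 5

5


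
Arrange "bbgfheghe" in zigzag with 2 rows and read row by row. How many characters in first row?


Zigzag "bbgfheghe" into 2 rows:
Placing characters:
  'b' => row 0
  'b' => row 1
  'g' => row 0
  'f' => row 1
  'h' => row 0
  'e' => row 1
  'g' => row 0
  'h' => row 1
  'e' => row 0
Rows:
  Row 0: "bghge"
  Row 1: "bfeh"
First row length: 5

5


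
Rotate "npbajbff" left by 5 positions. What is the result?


Input: "npbajbff", rotate left by 5
First 5 characters: "npbaj"
Remaining characters: "bff"
Concatenate remaining + first: "bff" + "npbaj" = "bffnpbaj"

bffnpbaj


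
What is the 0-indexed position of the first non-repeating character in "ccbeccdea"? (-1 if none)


Input: ccbeccdea
Character frequencies:
  'a': 1
  'b': 1
  'c': 4
  'd': 1
  'e': 2
Scanning left to right for freq == 1:
  Position 0 ('c'): freq=4, skip
  Position 1 ('c'): freq=4, skip
  Position 2 ('b'): unique! => answer = 2

2


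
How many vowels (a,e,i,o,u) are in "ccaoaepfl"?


Input: ccaoaepfl
Checking each character:
  'c' at position 0: consonant
  'c' at position 1: consonant
  'a' at position 2: vowel (running total: 1)
  'o' at position 3: vowel (running total: 2)
  'a' at position 4: vowel (running total: 3)
  'e' at position 5: vowel (running total: 4)
  'p' at position 6: consonant
  'f' at position 7: consonant
  'l' at position 8: consonant
Total vowels: 4

4


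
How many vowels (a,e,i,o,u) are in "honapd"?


Input: honapd
Checking each character:
  'h' at position 0: consonant
  'o' at position 1: vowel (running total: 1)
  'n' at position 2: consonant
  'a' at position 3: vowel (running total: 2)
  'p' at position 4: consonant
  'd' at position 5: consonant
Total vowels: 2

2


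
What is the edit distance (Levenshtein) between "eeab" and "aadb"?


Computing edit distance: "eeab" -> "aadb"
DP table:
           a    a    d    b
      0    1    2    3    4
  e   1    1    2    3    4
  e   2    2    2    3    4
  a   3    2    2    3    4
  b   4    3    3    3    3
Edit distance = dp[4][4] = 3

3


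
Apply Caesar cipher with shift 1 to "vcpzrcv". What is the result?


Caesar cipher: shift "vcpzrcv" by 1
  'v' (pos 21) + 1 = pos 22 = 'w'
  'c' (pos 2) + 1 = pos 3 = 'd'
  'p' (pos 15) + 1 = pos 16 = 'q'
  'z' (pos 25) + 1 = pos 0 = 'a'
  'r' (pos 17) + 1 = pos 18 = 's'
  'c' (pos 2) + 1 = pos 3 = 'd'
  'v' (pos 21) + 1 = pos 22 = 'w'
Result: wdqasdw

wdqasdw


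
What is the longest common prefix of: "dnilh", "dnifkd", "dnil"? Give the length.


Words: dnilh, dnifkd, dnil
  Position 0: all 'd' => match
  Position 1: all 'n' => match
  Position 2: all 'i' => match
  Position 3: ('l', 'f', 'l') => mismatch, stop
LCP = "dni" (length 3)

3


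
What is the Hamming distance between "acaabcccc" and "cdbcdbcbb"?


Comparing "acaabcccc" and "cdbcdbcbb" position by position:
  Position 0: 'a' vs 'c' => differ
  Position 1: 'c' vs 'd' => differ
  Position 2: 'a' vs 'b' => differ
  Position 3: 'a' vs 'c' => differ
  Position 4: 'b' vs 'd' => differ
  Position 5: 'c' vs 'b' => differ
  Position 6: 'c' vs 'c' => same
  Position 7: 'c' vs 'b' => differ
  Position 8: 'c' vs 'b' => differ
Total differences (Hamming distance): 8

8


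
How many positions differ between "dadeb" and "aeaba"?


Comparing "dadeb" and "aeaba" position by position:
  Position 0: 'd' vs 'a' => DIFFER
  Position 1: 'a' vs 'e' => DIFFER
  Position 2: 'd' vs 'a' => DIFFER
  Position 3: 'e' vs 'b' => DIFFER
  Position 4: 'b' vs 'a' => DIFFER
Positions that differ: 5

5


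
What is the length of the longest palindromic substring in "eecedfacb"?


Input: "eecedfacb"
Checking substrings for palindromes:
  [1:4] "ece" (len 3) => palindrome
  [0:2] "ee" (len 2) => palindrome
Longest palindromic substring: "ece" with length 3

3


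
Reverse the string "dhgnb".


Input: dhgnb
Reading characters right to left:
  Position 4: 'b'
  Position 3: 'n'
  Position 2: 'g'
  Position 1: 'h'
  Position 0: 'd'
Reversed: bnghd

bnghd


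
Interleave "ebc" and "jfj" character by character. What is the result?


Interleaving "ebc" and "jfj":
  Position 0: 'e' from first, 'j' from second => "ej"
  Position 1: 'b' from first, 'f' from second => "bf"
  Position 2: 'c' from first, 'j' from second => "cj"
Result: ejbfcj

ejbfcj


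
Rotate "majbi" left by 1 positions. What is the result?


Input: "majbi", rotate left by 1
First 1 characters: "m"
Remaining characters: "ajbi"
Concatenate remaining + first: "ajbi" + "m" = "ajbim"

ajbim


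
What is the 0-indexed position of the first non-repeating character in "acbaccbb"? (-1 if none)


Input: acbaccbb
Character frequencies:
  'a': 2
  'b': 3
  'c': 3
Scanning left to right for freq == 1:
  Position 0 ('a'): freq=2, skip
  Position 1 ('c'): freq=3, skip
  Position 2 ('b'): freq=3, skip
  Position 3 ('a'): freq=2, skip
  Position 4 ('c'): freq=3, skip
  Position 5 ('c'): freq=3, skip
  Position 6 ('b'): freq=3, skip
  Position 7 ('b'): freq=3, skip
  No unique character found => answer = -1

-1


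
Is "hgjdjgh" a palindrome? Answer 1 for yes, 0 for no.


Input: hgjdjgh
Reversed: hgjdjgh
  Compare pos 0 ('h') with pos 6 ('h'): match
  Compare pos 1 ('g') with pos 5 ('g'): match
  Compare pos 2 ('j') with pos 4 ('j'): match
Result: palindrome

1


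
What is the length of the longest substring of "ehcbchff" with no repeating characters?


Input: "ehcbchff"
Sliding window (track last position of each char):
  Position 0 ('e'): window [0,0] length 1 -- new best
  Position 1 ('h'): window [0,1] length 2 -- new best
  Position 2 ('c'): window [0,2] length 3 -- new best
  Position 3 ('b'): window [0,3] length 4 -- new best
  Position 4 ('c'): repeat (last at 2), move window start to 3
  Position 4 ('c'): window [3,4] length 2
  Position 5 ('h'): window [3,5] length 3
  Position 6 ('f'): window [3,6] length 4
  Position 7 ('f'): repeat (last at 6), move window start to 7
  Position 7 ('f'): window [7,7] length 1
Longest substring with no repeats: "ehcb" with length 4

4


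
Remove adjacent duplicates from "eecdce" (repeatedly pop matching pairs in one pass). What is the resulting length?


Input: eecdce
Stack-based adjacent duplicate removal:
  Read 'e': push. Stack: e
  Read 'e': matches stack top 'e' => pop. Stack: (empty)
  Read 'c': push. Stack: c
  Read 'd': push. Stack: cd
  Read 'c': push. Stack: cdc
  Read 'e': push. Stack: cdce
Final stack: "cdce" (length 4)

4


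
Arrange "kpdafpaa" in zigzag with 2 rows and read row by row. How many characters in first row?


Zigzag "kpdafpaa" into 2 rows:
Placing characters:
  'k' => row 0
  'p' => row 1
  'd' => row 0
  'a' => row 1
  'f' => row 0
  'p' => row 1
  'a' => row 0
  'a' => row 1
Rows:
  Row 0: "kdfa"
  Row 1: "papa"
First row length: 4

4
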